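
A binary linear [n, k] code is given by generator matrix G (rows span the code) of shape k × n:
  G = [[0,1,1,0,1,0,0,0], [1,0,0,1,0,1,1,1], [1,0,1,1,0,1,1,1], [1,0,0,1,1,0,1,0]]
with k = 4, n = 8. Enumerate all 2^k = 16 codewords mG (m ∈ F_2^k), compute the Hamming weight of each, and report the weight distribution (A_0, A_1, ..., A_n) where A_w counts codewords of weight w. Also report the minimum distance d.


Weight distribution: A_0 = 1, A_1 = 1, A_2 = 1, A_3 = 3, A_4 = 4, A_5 = 3, A_6 = 1, A_7 = 1, A_8 = 1. Minimum distance d = 1.

Enumerate all 2^4 = 16 messages m ∈ F_2^4.
For each, compute codeword c = mG in F_2^8, then tally its weight.
  m = 0000 → c = 00000000, weight = 0.
  m = 1000 → c = 01101000, weight = 3.
  m = 0100 → c = 10010111, weight = 5.
  m = 1100 → c = 11111111, weight = 8.
  m = 0010 → c = 10110111, weight = 6.
  m = 1010 → c = 11011111, weight = 7.
  m = 0110 → c = 00100000, weight = 1.
  m = 1110 → c = 01001000, weight = 2.
  m = 0001 → c = 10011010, weight = 4.
  m = 1001 → c = 11110010, weight = 5.
  m = 0101 → c = 00001101, weight = 3.
  m = 1101 → c = 01100101, weight = 4.
  m = 0011 → c = 00101101, weight = 4.
  m = 1011 → c = 01000101, weight = 3.
  m = 0111 → c = 10111010, weight = 5.
  m = 1111 → c = 11010010, weight = 4.
Tally weights:
  weight 0: 1 codewords.
  weight 1: 1 codewords.
  weight 2: 1 codewords.
  weight 3: 3 codewords.
  weight 4: 4 codewords.
  weight 5: 3 codewords.
  weight 6: 1 codewords.
  weight 7: 1 codewords.
  weight 8: 1 codewords.
Minimum distance d = smallest w > 0 with A_w > 0 = 1.
Sanity: Σ A_w = 16 = 2^4 = 16 ✓.


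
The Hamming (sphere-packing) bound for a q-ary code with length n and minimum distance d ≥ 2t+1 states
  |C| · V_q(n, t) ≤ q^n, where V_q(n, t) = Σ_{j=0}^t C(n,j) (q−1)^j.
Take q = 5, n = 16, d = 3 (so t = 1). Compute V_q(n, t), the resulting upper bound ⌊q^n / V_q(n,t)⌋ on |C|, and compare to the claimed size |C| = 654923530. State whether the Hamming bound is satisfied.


V_q(n, t) = 65, q^n = 152587890625, Hamming bound = 2347506009, |C| = 654923530 ≤ bound (satisfied).

Step 1: Compute V_q(n, t) = Σ_{j=0}^1 C(n, j) (q−1)^j.
  j = 0: C(16,0)·(4)^0 = 1·1 = 1.
  j = 1: C(16,1)·(4)^1 = 16·4 = 64.
  V_q(n, t) = 1 + 64 = 65.
Step 2: q^n = 5^16 = 152587890625.
Step 3: Hamming bound ⌊q^n / V_q(n,t)⌋ = ⌊152587890625/65⌋ = 2347506009.
Step 4: Compare |C| = 654923530 to 2347506009: satisfied.
The claimed |C| lies below the Hamming bound.


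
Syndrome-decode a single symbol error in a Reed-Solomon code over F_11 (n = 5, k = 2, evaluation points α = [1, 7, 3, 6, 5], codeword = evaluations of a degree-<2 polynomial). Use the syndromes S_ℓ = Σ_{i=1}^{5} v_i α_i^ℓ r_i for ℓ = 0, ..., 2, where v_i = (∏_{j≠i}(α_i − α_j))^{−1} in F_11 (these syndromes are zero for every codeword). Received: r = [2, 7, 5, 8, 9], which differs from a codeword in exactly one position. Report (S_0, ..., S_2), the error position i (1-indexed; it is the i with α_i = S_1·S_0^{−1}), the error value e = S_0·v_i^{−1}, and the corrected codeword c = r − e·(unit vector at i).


S = (7, 10, 8), error at position 3, error magnitude e = 5, c = [2, 7, 0, 8, 9].

Step 1: column multipliers v_i = (∏_{j≠i}(α_i − α_j))^{−1} mod 11.
  i = 1 (α = 1): (1−7)(1−3)(1−6)(1−5) = (−6)·(−2)·(−5)·(−4) = 240 ≡ 9, so v_1 = 9^{−1} = 5 (mod 11).
  i = 2 (α = 7): (7−1)(7−3)(7−6)(7−5) = 6·4·1·2 = 48 ≡ 4, so v_2 = 4^{−1} = 3 (mod 11).
  i = 3 (α = 3): (3−1)(3−7)(3−6)(3−5) = 2·(−4)·(−3)·(−2) = −48 ≡ 7, so v_3 = 7^{−1} = 8 (mod 11).
  i = 4 (α = 6): (6−1)(6−7)(6−3)(6−5) = 5·(−1)·3·1 = −15 ≡ 7, so v_4 = 7^{−1} = 8 (mod 11).
  i = 5 (α = 5): (5−1)(5−7)(5−3)(5−6) = 4·(−2)·2·(−1) = 16 ≡ 5, so v_5 = 5^{−1} = 9 (mod 11).
  v = [5, 3, 8, 8, 9].
Step 2: syndromes of r = [2, 7, 5, 8, 9] (all sums mod 11).
  S_0 = Σ v_i r_i = 5·2 + 3·7 + 8·5 + 8·8 + 9·9 = 216 ≡ 7.
  S_1 = Σ v_i α_i r_i = 5·1·2 + 3·7·7 + 8·3·5 + 8·6·8 + 9·5·9 = 1066 ≡ 10.
  α_i^2 mod 11 = [1, 5, 9, 3, 3].
  S_2 = Σ v_i α_i^2 r_i = 5·1·2 + 3·5·7 + 8·9·5 + 8·3·8 + 9·3·9 = 910 ≡ 8.
  S = (7, 10, 8) ≠ 0, so r is not a codeword (an error is present).
Step 3: locate the error. For a single error e at position i, S_ℓ = v_i·e·α_i^ℓ, so α_err = S_1/S_0.
  S_0^{−1} = 7^{−1} = 8 (mod 11), so α_err = 10·8 = 80 ≡ 3 = α_3. Error position i = 3.
  Consistency check: S_2/S_1 = 8·10 = 80 ≡ 3 = α_err ✓ (single-error assumption holds).
Step 4: error magnitude e = S_0/v_3 = S_0·∏_{j≠3}(α_3 − α_j) = 7·7 = 49 ≡ 5 (mod 11).
Step 5: correct position 3: c_3 = r_3 − e = 5 − 5 ≡ 0 (mod 11). Hence c = [2, 7, 0, 8, 9].
  Check: interpolating c through the α_i gives m(x) = 3 + 10·x (degree < 2) with m(α_i) = c_i for every i, so c is indeed a codeword.


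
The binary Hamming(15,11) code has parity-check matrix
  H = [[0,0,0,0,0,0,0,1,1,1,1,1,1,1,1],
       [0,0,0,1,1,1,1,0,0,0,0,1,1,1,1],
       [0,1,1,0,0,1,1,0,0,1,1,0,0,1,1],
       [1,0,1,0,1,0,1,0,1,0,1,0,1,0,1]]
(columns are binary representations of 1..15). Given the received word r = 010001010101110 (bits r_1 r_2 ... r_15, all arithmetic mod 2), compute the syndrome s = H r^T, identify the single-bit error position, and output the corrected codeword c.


s = (1, 0, 0, 1)^T, error position = 9, corrected codeword c = 010001011101110

Compute s = H r^T mod 2 one row at a time:
  s_1 = 1 + 0 + 1 + 0 + 1 + 1 + 1 + 0 = 5 ≡ 1 (mod 2).
  s_2 = 0 + 0 + 1 + 0 + 1 + 1 + 1 + 0 = 4 ≡ 0 (mod 2).
  s_3 = 1 + 0 + 1 + 0 + 1 + 0 + 1 + 0 = 4 ≡ 0 (mod 2).
  s_4 = 0 + 0 + 0 + 0 + 0 + 0 + 1 + 0 = 1 ≡ 1 (mod 2).
s = (1, 0, 0, 1)^T — this equals column 9 of H (binary 1001), so error is at position 9.
Correct: flip bit 9 of r = 010001010101110 to get c = 010001011101110.


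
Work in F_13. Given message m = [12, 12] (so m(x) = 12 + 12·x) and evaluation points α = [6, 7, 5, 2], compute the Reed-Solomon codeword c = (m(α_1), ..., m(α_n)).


c = [6, 5, 7, 10]

Message polynomial: m(x) = 12 + 12·x (mod 13).
For each evaluation point α_i, compute m(α_i) mod 13:
  α_1 = 6: Horner steps 12 → 6, so m(6) = 6.
  α_2 = 7: Horner steps 12 → 5, so m(7) = 5.
  α_3 = 5: Horner steps 12 → 7, so m(5) = 7.
  α_4 = 2: Horner steps 12 → 10, so m(2) = 10.
Codeword c = [6, 5, 7, 10] ∈ F_13^4.


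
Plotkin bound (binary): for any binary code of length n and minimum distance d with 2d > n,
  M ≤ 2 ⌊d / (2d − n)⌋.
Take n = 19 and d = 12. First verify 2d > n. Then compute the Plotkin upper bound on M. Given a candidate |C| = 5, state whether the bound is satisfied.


Plotkin bound M ≤ 4; given |C| = 5 > bound (violated).

Check applicability: 2d = 24, n = 19.
2d − n = 5 > 0, so Plotkin applies.
Compute d/(2d−n) = 12/5 ≈ 2.4000.
⌊d/(2d−n)⌋ = 2.
Plotkin bound: M ≤ 2·2 = 4.
Given |C| = 5, check: VIOLATED.
This |C| is above the Plotkin bound, so no binary code with n = 19, d = 12 and 5 codewords exists.


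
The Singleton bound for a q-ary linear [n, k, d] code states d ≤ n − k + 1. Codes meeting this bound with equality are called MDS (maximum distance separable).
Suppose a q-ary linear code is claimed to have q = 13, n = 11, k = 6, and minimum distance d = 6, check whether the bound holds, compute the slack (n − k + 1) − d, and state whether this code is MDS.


Singleton RHS = n − k + 1 = 6, slack = 0, bound satisfied, MDS.

Singleton bound: d ≤ n − k + 1.
Here n = 11, k = 6, so n − k + 1 = 6.
Given d = 6, check d ≤ 6: YES.
Slack = (n − k + 1) − d = 0.
The code is MDS (slack = 0).
Description: the claimed parameters are [11, 6, 6]_13; such a code would be MDS (meets Singleton bound).


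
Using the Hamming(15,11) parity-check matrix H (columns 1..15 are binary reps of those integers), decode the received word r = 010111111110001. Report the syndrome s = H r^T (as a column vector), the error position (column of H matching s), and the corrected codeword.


s = (1, 1, 0, 1)^T, error position = 13, corrected codeword c = 010111111110101

Compute s = H r^T mod 2 one row at a time:
  s_1 = 1 + 1 + 1 + 1 + 0 + 0 + 0 + 1 = 5 ≡ 1 (mod 2).
  s_2 = 1 + 1 + 1 + 1 + 0 + 0 + 0 + 1 = 5 ≡ 1 (mod 2).
  s_3 = 1 + 0 + 1 + 1 + 1 + 1 + 0 + 1 = 6 ≡ 0 (mod 2).
  s_4 = 0 + 0 + 1 + 1 + 1 + 1 + 0 + 1 = 5 ≡ 1 (mod 2).
s = (1, 1, 0, 1)^T — this equals column 13 of H (binary 1101), so error is at position 13.
Correct: flip bit 13 of r = 010111111110001 to get c = 010111111110101.


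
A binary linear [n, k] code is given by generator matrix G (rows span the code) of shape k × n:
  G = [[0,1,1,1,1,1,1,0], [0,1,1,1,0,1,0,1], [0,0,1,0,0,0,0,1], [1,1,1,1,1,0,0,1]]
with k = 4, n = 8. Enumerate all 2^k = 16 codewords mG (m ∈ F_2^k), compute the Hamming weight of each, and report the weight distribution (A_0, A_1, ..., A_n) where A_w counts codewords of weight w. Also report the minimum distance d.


Weight distribution: A_0 = 1, A_2 = 1, A_3 = 4, A_4 = 3, A_5 = 4, A_6 = 3. Minimum distance d = 2.

Enumerate all 2^4 = 16 messages m ∈ F_2^4.
For each, compute codeword c = mG in F_2^8, then tally its weight.
  m = 0000 → c = 00000000, weight = 0.
  m = 1000 → c = 01111110, weight = 6.
  m = 0100 → c = 01110101, weight = 5.
  m = 1100 → c = 00001011, weight = 3.
  m = 0010 → c = 00100001, weight = 2.
  m = 1010 → c = 01011111, weight = 6.
  m = 0110 → c = 01010100, weight = 3.
  m = 1110 → c = 00101010, weight = 3.
  m = 0001 → c = 11111001, weight = 6.
  m = 1001 → c = 10000111, weight = 4.
  m = 0101 → c = 10001100, weight = 3.
  m = 1101 → c = 11110010, weight = 5.
  m = 0011 → c = 11011000, weight = 4.
  m = 1011 → c = 10100110, weight = 4.
  m = 0111 → c = 10101101, weight = 5.
  m = 1111 → c = 11010011, weight = 5.
Tally weights:
  weight 0: 1 codewords.
  weight 2: 1 codewords.
  weight 3: 4 codewords.
  weight 4: 3 codewords.
  weight 5: 4 codewords.
  weight 6: 3 codewords.
Minimum distance d = smallest w > 0 with A_w > 0 = 2.
Sanity: Σ A_w = 16 = 2^4 = 16 ✓.


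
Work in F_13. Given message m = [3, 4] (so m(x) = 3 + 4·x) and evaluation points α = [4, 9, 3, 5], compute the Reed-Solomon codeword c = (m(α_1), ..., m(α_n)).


c = [6, 0, 2, 10]

Message polynomial: m(x) = 3 + 4·x (mod 13).
For each evaluation point α_i, compute m(α_i) mod 13:
  α_1 = 4: Horner steps 4 → 6, so m(4) = 6.
  α_2 = 9: Horner steps 4 → 0, so m(9) = 0.
  α_3 = 3: Horner steps 4 → 2, so m(3) = 2.
  α_4 = 5: Horner steps 4 → 10, so m(5) = 10.
Codeword c = [6, 0, 2, 10] ∈ F_13^4.


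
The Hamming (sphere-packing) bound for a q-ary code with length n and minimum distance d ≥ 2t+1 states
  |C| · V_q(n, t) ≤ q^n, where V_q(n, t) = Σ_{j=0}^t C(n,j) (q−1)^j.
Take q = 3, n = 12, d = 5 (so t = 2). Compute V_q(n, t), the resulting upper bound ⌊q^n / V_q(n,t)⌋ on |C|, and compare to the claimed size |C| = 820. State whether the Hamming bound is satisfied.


V_q(n, t) = 289, q^n = 531441, Hamming bound = 1838, |C| = 820 ≤ bound (satisfied).

Step 1: Compute V_q(n, t) = Σ_{j=0}^2 C(n, j) (q−1)^j.
  j = 0: C(12,0)·(2)^0 = 1·1 = 1.
  j = 1: C(12,1)·(2)^1 = 12·2 = 24.
  j = 2: C(12,2)·(2)^2 = 66·4 = 264.
  V_q(n, t) = 1 + 24 + 264 = 289.
Step 2: q^n = 3^12 = 531441.
Step 3: Hamming bound ⌊q^n / V_q(n,t)⌋ = ⌊531441/289⌋ = 1838.
Step 4: Compare |C| = 820 to 1838: satisfied.
The claimed |C| lies below the Hamming bound.


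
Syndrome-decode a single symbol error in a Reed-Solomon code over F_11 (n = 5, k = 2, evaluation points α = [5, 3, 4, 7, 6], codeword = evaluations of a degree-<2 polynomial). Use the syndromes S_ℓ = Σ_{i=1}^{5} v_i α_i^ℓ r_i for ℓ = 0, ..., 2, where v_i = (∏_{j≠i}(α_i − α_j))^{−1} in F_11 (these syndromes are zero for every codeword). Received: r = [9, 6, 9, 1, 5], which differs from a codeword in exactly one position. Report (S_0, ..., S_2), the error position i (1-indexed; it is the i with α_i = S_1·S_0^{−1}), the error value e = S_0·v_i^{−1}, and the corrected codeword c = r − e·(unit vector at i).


S = (8, 10, 7), error at position 3, error magnitude e = 7, c = [9, 6, 2, 1, 5].

Step 1: column multipliers v_i = (∏_{j≠i}(α_i − α_j))^{−1} mod 11.
  i = 1 (α = 5): (5−3)(5−4)(5−7)(5−6) = 2·1·(−2)·(−1) = 4 ≡ 4, so v_1 = 4^{−1} = 3 (mod 11).
  i = 2 (α = 3): (3−5)(3−4)(3−7)(3−6) = (−2)·(−1)·(−4)·(−3) = 24 ≡ 2, so v_2 = 2^{−1} = 6 (mod 11).
  i = 3 (α = 4): (4−5)(4−3)(4−7)(4−6) = (−1)·1·(−3)·(−2) = −6 ≡ 5, so v_3 = 5^{−1} = 9 (mod 11).
  i = 4 (α = 7): (7−5)(7−3)(7−4)(7−6) = 2·4·3·1 = 24 ≡ 2, so v_4 = 2^{−1} = 6 (mod 11).
  i = 5 (α = 6): (6−5)(6−3)(6−4)(6−7) = 1·3·2·(−1) = −6 ≡ 5, so v_5 = 5^{−1} = 9 (mod 11).
  v = [3, 6, 9, 6, 9].
Step 2: syndromes of r = [9, 6, 9, 1, 5] (all sums mod 11).
  S_0 = Σ v_i r_i = 3·9 + 6·6 + 9·9 + 6·1 + 9·5 = 195 ≡ 8.
  S_1 = Σ v_i α_i r_i = 3·5·9 + 6·3·6 + 9·4·9 + 6·7·1 + 9·6·5 = 879 ≡ 10.
  α_i^2 mod 11 = [3, 9, 5, 5, 3].
  S_2 = Σ v_i α_i^2 r_i = 3·3·9 + 6·9·6 + 9·5·9 + 6·5·1 + 9·3·5 = 975 ≡ 7.
  S = (8, 10, 7) ≠ 0, so r is not a codeword (an error is present).
Step 3: locate the error. For a single error e at position i, S_ℓ = v_i·e·α_i^ℓ, so α_err = S_1/S_0.
  S_0^{−1} = 8^{−1} = 7 (mod 11), so α_err = 10·7 = 70 ≡ 4 = α_3. Error position i = 3.
  Consistency check: S_2/S_1 = 7·10 = 70 ≡ 4 = α_err ✓ (single-error assumption holds).
Step 4: error magnitude e = S_0/v_3 = S_0·∏_{j≠3}(α_3 − α_j) = 8·5 = 40 ≡ 7 (mod 11).
Step 5: correct position 3: c_3 = r_3 − e = 9 − 7 ≡ 2 (mod 11). Hence c = [9, 6, 2, 1, 5].
  Check: interpolating c through the α_i gives m(x) = 7 + 7·x (degree < 2) with m(α_i) = c_i for every i, so c is indeed a codeword.


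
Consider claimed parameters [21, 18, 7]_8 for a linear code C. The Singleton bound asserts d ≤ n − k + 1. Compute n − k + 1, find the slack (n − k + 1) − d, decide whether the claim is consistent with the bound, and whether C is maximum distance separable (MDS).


Singleton RHS = n − k + 1 = 4, slack = -3, bound violated (no such code; not MDS).

Singleton bound: d ≤ n − k + 1.
Here n = 21, k = 18, so n − k + 1 = 4.
Given d = 7, check d ≤ 4: NO.
Slack = (n − k + 1) − d = -3.
The slack is negative: d = 7 exceeds n − k + 1 = 4 by 3, so the Singleton bound is violated and no linear [21, 18, 7]_8 code can exist. In particular it is not MDS (MDS requires d = n − k + 1 exactly).
Description: the claimed parameters are [21, 18, 7]_8; such a code would be impossible (violates the Singleton bound).


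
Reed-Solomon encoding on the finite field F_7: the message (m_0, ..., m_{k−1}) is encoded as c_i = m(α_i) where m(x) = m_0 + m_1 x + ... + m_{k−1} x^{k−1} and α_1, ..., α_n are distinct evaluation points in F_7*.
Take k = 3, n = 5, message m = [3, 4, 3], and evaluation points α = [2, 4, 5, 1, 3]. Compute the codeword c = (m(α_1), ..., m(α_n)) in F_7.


c = [2, 4, 0, 3, 0]

Message polynomial: m(x) = 3 + 4·x + 3·x^2 (mod 7).
For each evaluation point α_i, compute m(α_i) mod 7:
  α_1 = 2: Horner steps 3 → 3 → 2, so m(2) = 2.
  α_2 = 4: Horner steps 3 → 2 → 4, so m(4) = 4.
  α_3 = 5: Horner steps 3 → 5 → 0, so m(5) = 0.
  α_4 = 1: Horner steps 3 → 0 → 3, so m(1) = 3.
  α_5 = 3: Horner steps 3 → 6 → 0, so m(3) = 0.
Codeword c = [2, 4, 0, 3, 0] ∈ F_7^5.


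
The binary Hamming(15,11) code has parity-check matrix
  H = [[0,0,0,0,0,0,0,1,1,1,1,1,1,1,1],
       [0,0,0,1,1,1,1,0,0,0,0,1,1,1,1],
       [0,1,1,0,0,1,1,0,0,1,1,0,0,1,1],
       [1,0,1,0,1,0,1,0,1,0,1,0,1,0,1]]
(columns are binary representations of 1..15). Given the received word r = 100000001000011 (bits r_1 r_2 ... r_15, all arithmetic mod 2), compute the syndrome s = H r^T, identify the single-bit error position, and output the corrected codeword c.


s = (1, 0, 0, 1)^T, error position = 9, corrected codeword c = 100000000000011

Compute s = H r^T mod 2 one row at a time:
  s_1 = 0 + 1 + 0 + 0 + 0 + 0 + 1 + 1 = 3 ≡ 1 (mod 2).
  s_2 = 0 + 0 + 0 + 0 + 0 + 0 + 1 + 1 = 2 ≡ 0 (mod 2).
  s_3 = 0 + 0 + 0 + 0 + 0 + 0 + 1 + 1 = 2 ≡ 0 (mod 2).
  s_4 = 1 + 0 + 0 + 0 + 1 + 0 + 0 + 1 = 3 ≡ 1 (mod 2).
s = (1, 0, 0, 1)^T — this equals column 9 of H (binary 1001), so error is at position 9.
Correct: flip bit 9 of r = 100000001000011 to get c = 100000000000011.


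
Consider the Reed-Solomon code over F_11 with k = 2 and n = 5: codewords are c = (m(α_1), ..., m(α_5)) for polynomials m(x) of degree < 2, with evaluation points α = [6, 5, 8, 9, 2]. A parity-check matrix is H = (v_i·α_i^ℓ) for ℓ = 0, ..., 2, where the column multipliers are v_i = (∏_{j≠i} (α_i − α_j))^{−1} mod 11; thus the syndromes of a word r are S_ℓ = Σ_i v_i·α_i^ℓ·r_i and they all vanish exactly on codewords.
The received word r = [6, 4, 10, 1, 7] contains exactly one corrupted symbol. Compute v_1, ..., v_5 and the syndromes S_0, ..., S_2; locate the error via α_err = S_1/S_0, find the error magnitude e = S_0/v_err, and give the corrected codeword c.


S = (1, 2, 4), error at position 5, error magnitude e = 9, c = [6, 4, 10, 1, 9].

Step 1: column multipliers v_i = (∏_{j≠i}(α_i − α_j))^{−1} mod 11.
  i = 1 (α = 6): (6−5)(6−8)(6−9)(6−2) = 1·(−2)·(−3)·4 = 24 ≡ 2, so v_1 = 2^{−1} = 6 (mod 11).
  i = 2 (α = 5): (5−6)(5−8)(5−9)(5−2) = (−1)·(−3)·(−4)·3 = −36 ≡ 8, so v_2 = 8^{−1} = 7 (mod 11).
  i = 3 (α = 8): (8−6)(8−5)(8−9)(8−2) = 2·3·(−1)·6 = −36 ≡ 8, so v_3 = 8^{−1} = 7 (mod 11).
  i = 4 (α = 9): (9−6)(9−5)(9−8)(9−2) = 3·4·1·7 = 84 ≡ 7, so v_4 = 7^{−1} = 8 (mod 11).
  i = 5 (α = 2): (2−6)(2−5)(2−8)(2−9) = (−4)·(−3)·(−6)·(−7) = 504 ≡ 9, so v_5 = 9^{−1} = 5 (mod 11).
  v = [6, 7, 7, 8, 5].
Step 2: syndromes of r = [6, 4, 10, 1, 7] (all sums mod 11).
  S_0 = Σ v_i r_i = 6·6 + 7·4 + 7·10 + 8·1 + 5·7 = 177 ≡ 1.
  S_1 = Σ v_i α_i r_i = 6·6·6 + 7·5·4 + 7·8·10 + 8·9·1 + 5·2·7 = 1058 ≡ 2.
  α_i^2 mod 11 = [3, 3, 9, 4, 4].
  S_2 = Σ v_i α_i^2 r_i = 6·3·6 + 7·3·4 + 7·9·10 + 8·4·1 + 5·4·7 = 994 ≡ 4.
  S = (1, 2, 4) ≠ 0, so r is not a codeword (an error is present).
Step 3: locate the error. For a single error e at position i, S_ℓ = v_i·e·α_i^ℓ, so α_err = S_1/S_0.
  S_0^{−1} = 1^{−1} = 1 (mod 11), so α_err = 2·1 = 2 ≡ 2 = α_5. Error position i = 5.
  Consistency check: S_2/S_1 = 4·6 = 24 ≡ 2 = α_err ✓ (single-error assumption holds).
Step 4: error magnitude e = S_0/v_5 = S_0·∏_{j≠5}(α_5 − α_j) = 1·9 = 9 ≡ 9 (mod 11).
Step 5: correct position 5: c_5 = r_5 − e = 7 − 9 ≡ 9 (mod 11). Hence c = [6, 4, 10, 1, 9].
  Check: interpolating c through the α_i gives m(x) = 5 + 2·x (degree < 2) with m(α_i) = c_i for every i, so c is indeed a codeword.


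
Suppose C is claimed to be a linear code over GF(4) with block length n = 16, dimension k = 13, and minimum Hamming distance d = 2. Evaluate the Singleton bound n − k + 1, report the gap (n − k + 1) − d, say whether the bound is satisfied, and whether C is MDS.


Singleton RHS = n − k + 1 = 4, slack = 2, bound satisfied, not MDS.

Singleton bound: d ≤ n − k + 1.
Here n = 16, k = 13, so n − k + 1 = 4.
Given d = 2, check d ≤ 4: YES.
Slack = (n − k + 1) − d = 2.
The code is NOT MDS (slack = 2 > 0).
Description: the claimed parameters are [16, 13, 2]_4; such a code would be non-MDS.


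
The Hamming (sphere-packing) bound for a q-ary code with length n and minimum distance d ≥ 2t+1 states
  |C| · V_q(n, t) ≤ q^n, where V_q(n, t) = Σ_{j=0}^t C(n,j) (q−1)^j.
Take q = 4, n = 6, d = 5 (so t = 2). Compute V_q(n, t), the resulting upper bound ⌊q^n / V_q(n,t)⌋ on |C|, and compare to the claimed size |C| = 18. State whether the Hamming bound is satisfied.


V_q(n, t) = 154, q^n = 4096, Hamming bound = 26, |C| = 18 ≤ bound (satisfied).

Step 1: Compute V_q(n, t) = Σ_{j=0}^2 C(n, j) (q−1)^j.
  j = 0: C(6,0)·(3)^0 = 1·1 = 1.
  j = 1: C(6,1)·(3)^1 = 6·3 = 18.
  j = 2: C(6,2)·(3)^2 = 15·9 = 135.
  V_q(n, t) = 1 + 18 + 135 = 154.
Step 2: q^n = 4^6 = 4096.
Step 3: Hamming bound ⌊q^n / V_q(n,t)⌋ = ⌊4096/154⌋ = 26.
Step 4: Compare |C| = 18 to 26: satisfied.
The claimed |C| lies below the Hamming bound.


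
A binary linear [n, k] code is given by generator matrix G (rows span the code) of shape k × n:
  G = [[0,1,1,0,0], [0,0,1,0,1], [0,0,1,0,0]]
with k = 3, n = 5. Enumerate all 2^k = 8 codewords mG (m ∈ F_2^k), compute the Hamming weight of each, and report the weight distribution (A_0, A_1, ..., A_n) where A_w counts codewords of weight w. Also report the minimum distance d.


Weight distribution: A_0 = 1, A_1 = 3, A_2 = 3, A_3 = 1. Minimum distance d = 1.

Enumerate all 2^3 = 8 messages m ∈ F_2^3.
For each, compute codeword c = mG in F_2^5, then tally its weight.
  m = 000 → c = 00000, weight = 0.
  m = 100 → c = 01100, weight = 2.
  m = 010 → c = 00101, weight = 2.
  m = 110 → c = 01001, weight = 2.
  m = 001 → c = 00100, weight = 1.
  m = 101 → c = 01000, weight = 1.
  m = 011 → c = 00001, weight = 1.
  m = 111 → c = 01101, weight = 3.
Tally weights:
  weight 0: 1 codewords.
  weight 1: 3 codewords.
  weight 2: 3 codewords.
  weight 3: 1 codewords.
Minimum distance d = smallest w > 0 with A_w > 0 = 1.
Sanity: Σ A_w = 8 = 2^3 = 8 ✓.


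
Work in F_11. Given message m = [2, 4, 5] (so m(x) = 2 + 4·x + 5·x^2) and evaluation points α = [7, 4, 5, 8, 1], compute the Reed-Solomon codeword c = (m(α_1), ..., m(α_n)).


c = [0, 10, 4, 2, 0]

Message polynomial: m(x) = 2 + 4·x + 5·x^2 (mod 11).
For each evaluation point α_i, compute m(α_i) mod 11:
  α_1 = 7: Horner steps 5 → 6 → 0, so m(7) = 0.
  α_2 = 4: Horner steps 5 → 2 → 10, so m(4) = 10.
  α_3 = 5: Horner steps 5 → 7 → 4, so m(5) = 4.
  α_4 = 8: Horner steps 5 → 0 → 2, so m(8) = 2.
  α_5 = 1: Horner steps 5 → 9 → 0, so m(1) = 0.
Codeword c = [0, 10, 4, 2, 0] ∈ F_11^5.


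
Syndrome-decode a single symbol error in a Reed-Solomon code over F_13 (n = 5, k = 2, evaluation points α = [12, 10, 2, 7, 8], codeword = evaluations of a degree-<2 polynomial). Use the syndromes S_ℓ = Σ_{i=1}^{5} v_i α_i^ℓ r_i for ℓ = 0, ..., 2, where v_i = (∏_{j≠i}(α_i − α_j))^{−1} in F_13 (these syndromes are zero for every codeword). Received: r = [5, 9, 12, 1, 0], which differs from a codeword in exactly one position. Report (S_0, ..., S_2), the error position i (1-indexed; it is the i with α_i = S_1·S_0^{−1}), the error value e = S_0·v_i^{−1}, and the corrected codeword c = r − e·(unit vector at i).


S = (4, 2, 1), error at position 4, error magnitude e = 12, c = [5, 9, 12, 2, 0].

Step 1: column multipliers v_i = (∏_{j≠i}(α_i − α_j))^{−1} mod 13.
  i = 1 (α = 12): (12−10)(12−2)(12−7)(12−8) = 2·10·5·4 = 400 ≡ 10, so v_1 = 10^{−1} = 4 (mod 13).
  i = 2 (α = 10): (10−12)(10−2)(10−7)(10−8) = (−2)·8·3·2 = −96 ≡ 8, so v_2 = 8^{−1} = 5 (mod 13).
  i = 3 (α = 2): (2−12)(2−10)(2−7)(2−8) = (−10)·(−8)·(−5)·(−6) = 2400 ≡ 8, so v_3 = 8^{−1} = 5 (mod 13).
  i = 4 (α = 7): (7−12)(7−10)(7−2)(7−8) = (−5)·(−3)·5·(−1) = −75 ≡ 3, so v_4 = 3^{−1} = 9 (mod 13).
  i = 5 (α = 8): (8−12)(8−10)(8−2)(8−7) = (−4)·(−2)·6·1 = 48 ≡ 9, so v_5 = 9^{−1} = 3 (mod 13).
  v = [4, 5, 5, 9, 3].
Step 2: syndromes of r = [5, 9, 12, 1, 0] (all sums mod 13).
  S_0 = Σ v_i r_i = 4·5 + 5·9 + 5·12 + 9·1 + 3·0 = 134 ≡ 4.
  S_1 = Σ v_i α_i r_i = 4·12·5 + 5·10·9 + 5·2·12 + 9·7·1 + 3·8·0 = 873 ≡ 2.
  α_i^2 mod 13 = [1, 9, 4, 10, 12].
  S_2 = Σ v_i α_i^2 r_i = 4·1·5 + 5·9·9 + 5·4·12 + 9·10·1 + 3·12·0 = 755 ≡ 1.
  S = (4, 2, 1) ≠ 0, so r is not a codeword (an error is present).
Step 3: locate the error. For a single error e at position i, S_ℓ = v_i·e·α_i^ℓ, so α_err = S_1/S_0.
  S_0^{−1} = 4^{−1} = 10 (mod 13), so α_err = 2·10 = 20 ≡ 7 = α_4. Error position i = 4.
  Consistency check: S_2/S_1 = 1·7 = 7 ≡ 7 = α_err ✓ (single-error assumption holds).
Step 4: error magnitude e = S_0/v_4 = S_0·∏_{j≠4}(α_4 − α_j) = 4·3 = 12 ≡ 12 (mod 13).
Step 5: correct position 4: c_4 = r_4 − e = 1 − 12 ≡ 2 (mod 13). Hence c = [5, 9, 12, 2, 0].
  Check: interpolating c through the α_i gives m(x) = 3 + 11·x (degree < 2) with m(α_i) = c_i for every i, so c is indeed a codeword.


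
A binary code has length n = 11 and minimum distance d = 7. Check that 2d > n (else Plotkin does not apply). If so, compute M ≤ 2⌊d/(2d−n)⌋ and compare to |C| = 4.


Plotkin bound M ≤ 4; given |C| = 4 ≤ bound (satisfied).

Check applicability: 2d = 14, n = 11.
2d − n = 3 > 0, so Plotkin applies.
Compute d/(2d−n) = 7/3 ≈ 2.3333.
⌊d/(2d−n)⌋ = 2.
Plotkin bound: M ≤ 2·2 = 4.
Given |C| = 4, check: satisfied.
This |C| is at the Plotkin bound.


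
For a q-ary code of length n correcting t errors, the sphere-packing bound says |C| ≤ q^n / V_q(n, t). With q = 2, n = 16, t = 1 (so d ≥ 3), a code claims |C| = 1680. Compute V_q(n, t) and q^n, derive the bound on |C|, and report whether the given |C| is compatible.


V_q(n, t) = 17, q^n = 65536, Hamming bound = 3855, |C| = 1680 ≤ bound (satisfied).

Step 1: Compute V_q(n, t) = Σ_{j=0}^1 C(n, j) (q−1)^j.
  j = 0: C(16,0)·(1)^0 = 1·1 = 1.
  j = 1: C(16,1)·(1)^1 = 16·1 = 16.
  V_q(n, t) = 1 + 16 = 17.
Step 2: q^n = 2^16 = 65536.
Step 3: Hamming bound ⌊q^n / V_q(n,t)⌋ = ⌊65536/17⌋ = 3855.
Step 4: Compare |C| = 1680 to 3855: satisfied.
The claimed |C| lies below the Hamming bound.


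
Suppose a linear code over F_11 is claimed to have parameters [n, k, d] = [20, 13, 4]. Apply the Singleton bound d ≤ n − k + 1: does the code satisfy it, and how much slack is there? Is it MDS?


Singleton RHS = n − k + 1 = 8, slack = 4, bound satisfied, not MDS.

Singleton bound: d ≤ n − k + 1.
Here n = 20, k = 13, so n − k + 1 = 8.
Given d = 4, check d ≤ 8: YES.
Slack = (n − k + 1) − d = 4.
The code is NOT MDS (slack = 4 > 0).
Description: the claimed parameters are [20, 13, 4]_11; such a code would be non-MDS.


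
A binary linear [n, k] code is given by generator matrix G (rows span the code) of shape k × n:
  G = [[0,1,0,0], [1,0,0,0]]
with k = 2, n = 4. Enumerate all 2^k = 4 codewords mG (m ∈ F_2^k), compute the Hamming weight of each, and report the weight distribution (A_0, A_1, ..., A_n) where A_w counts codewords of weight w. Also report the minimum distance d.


Weight distribution: A_0 = 1, A_1 = 2, A_2 = 1. Minimum distance d = 1.

Enumerate all 2^2 = 4 messages m ∈ F_2^2.
For each, compute codeword c = mG in F_2^4, then tally its weight.
  m = 00 → c = 0000, weight = 0.
  m = 10 → c = 0100, weight = 1.
  m = 01 → c = 1000, weight = 1.
  m = 11 → c = 1100, weight = 2.
Tally weights:
  weight 0: 1 codewords.
  weight 1: 2 codewords.
  weight 2: 1 codewords.
Minimum distance d = smallest w > 0 with A_w > 0 = 1.
Sanity: Σ A_w = 4 = 2^2 = 4 ✓.


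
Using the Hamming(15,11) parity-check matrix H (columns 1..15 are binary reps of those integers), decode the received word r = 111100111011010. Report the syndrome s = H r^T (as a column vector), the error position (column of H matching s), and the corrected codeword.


s = (1, 0, 1, 1)^T, error position = 11, corrected codeword c = 111100111001010

Compute s = H r^T mod 2 one row at a time:
  s_1 = 1 + 1 + 0 + 1 + 1 + 0 + 1 + 0 = 5 ≡ 1 (mod 2).
  s_2 = 1 + 0 + 0 + 1 + 1 + 0 + 1 + 0 = 4 ≡ 0 (mod 2).
  s_3 = 1 + 1 + 0 + 1 + 0 + 1 + 1 + 0 = 5 ≡ 1 (mod 2).
  s_4 = 1 + 1 + 0 + 1 + 1 + 1 + 0 + 0 = 5 ≡ 1 (mod 2).
s = (1, 0, 1, 1)^T — this equals column 11 of H (binary 1011), so error is at position 11.
Correct: flip bit 11 of r = 111100111011010 to get c = 111100111001010.


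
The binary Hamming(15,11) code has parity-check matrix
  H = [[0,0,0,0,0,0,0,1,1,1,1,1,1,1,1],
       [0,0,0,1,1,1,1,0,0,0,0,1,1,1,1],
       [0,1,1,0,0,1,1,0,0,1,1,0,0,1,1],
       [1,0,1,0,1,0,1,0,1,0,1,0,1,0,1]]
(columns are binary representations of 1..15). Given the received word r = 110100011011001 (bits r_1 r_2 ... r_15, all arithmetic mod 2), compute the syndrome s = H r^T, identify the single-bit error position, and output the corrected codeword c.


s = (1, 1, 1, 0)^T, error position = 14, corrected codeword c = 110100011011011

Compute s = H r^T mod 2 one row at a time:
  s_1 = 1 + 1 + 0 + 1 + 1 + 0 + 0 + 1 = 5 ≡ 1 (mod 2).
  s_2 = 1 + 0 + 0 + 0 + 1 + 0 + 0 + 1 = 3 ≡ 1 (mod 2).
  s_3 = 1 + 0 + 0 + 0 + 0 + 1 + 0 + 1 = 3 ≡ 1 (mod 2).
  s_4 = 1 + 0 + 0 + 0 + 1 + 1 + 0 + 1 = 4 ≡ 0 (mod 2).
s = (1, 1, 1, 0)^T — this equals column 14 of H (binary 1110), so error is at position 14.
Correct: flip bit 14 of r = 110100011011001 to get c = 110100011011011.


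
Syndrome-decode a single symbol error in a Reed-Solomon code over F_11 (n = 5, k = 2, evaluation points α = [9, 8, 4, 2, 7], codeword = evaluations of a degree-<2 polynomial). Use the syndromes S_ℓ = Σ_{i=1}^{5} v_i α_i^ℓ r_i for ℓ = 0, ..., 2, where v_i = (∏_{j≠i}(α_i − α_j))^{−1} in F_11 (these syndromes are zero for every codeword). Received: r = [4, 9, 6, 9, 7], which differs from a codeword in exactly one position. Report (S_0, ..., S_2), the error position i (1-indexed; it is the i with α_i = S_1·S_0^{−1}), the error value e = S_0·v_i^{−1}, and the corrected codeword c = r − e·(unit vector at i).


S = (1, 8, 9), error at position 2, error magnitude e = 9, c = [4, 0, 6, 9, 7].

Step 1: column multipliers v_i = (∏_{j≠i}(α_i − α_j))^{−1} mod 11.
  i = 1 (α = 9): (9−8)(9−4)(9−2)(9−7) = 1·5·7·2 = 70 ≡ 4, so v_1 = 4^{−1} = 3 (mod 11).
  i = 2 (α = 8): (8−9)(8−4)(8−2)(8−7) = (−1)·4·6·1 = −24 ≡ 9, so v_2 = 9^{−1} = 5 (mod 11).
  i = 3 (α = 4): (4−9)(4−8)(4−2)(4−7) = (−5)·(−4)·2·(−3) = −120 ≡ 1, so v_3 = 1^{−1} = 1 (mod 11).
  i = 4 (α = 2): (2−9)(2−8)(2−4)(2−7) = (−7)·(−6)·(−2)·(−5) = 420 ≡ 2, so v_4 = 2^{−1} = 6 (mod 11).
  i = 5 (α = 7): (7−9)(7−8)(7−4)(7−2) = (−2)·(−1)·3·5 = 30 ≡ 8, so v_5 = 8^{−1} = 7 (mod 11).
  v = [3, 5, 1, 6, 7].
Step 2: syndromes of r = [4, 9, 6, 9, 7] (all sums mod 11).
  S_0 = Σ v_i r_i = 3·4 + 5·9 + 1·6 + 6·9 + 7·7 = 166 ≡ 1.
  S_1 = Σ v_i α_i r_i = 3·9·4 + 5·8·9 + 1·4·6 + 6·2·9 + 7·7·7 = 943 ≡ 8.
  α_i^2 mod 11 = [4, 9, 5, 4, 5].
  S_2 = Σ v_i α_i^2 r_i = 3·4·4 + 5·9·9 + 1·5·6 + 6·4·9 + 7·5·7 = 944 ≡ 9.
  S = (1, 8, 9) ≠ 0, so r is not a codeword (an error is present).
Step 3: locate the error. For a single error e at position i, S_ℓ = v_i·e·α_i^ℓ, so α_err = S_1/S_0.
  S_0^{−1} = 1^{−1} = 1 (mod 11), so α_err = 8·1 = 8 ≡ 8 = α_2. Error position i = 2.
  Consistency check: S_2/S_1 = 9·7 = 63 ≡ 8 = α_err ✓ (single-error assumption holds).
Step 4: error magnitude e = S_0/v_2 = S_0·∏_{j≠2}(α_2 − α_j) = 1·9 = 9 ≡ 9 (mod 11).
Step 5: correct position 2: c_2 = r_2 − e = 9 − 9 ≡ 0 (mod 11). Hence c = [4, 0, 6, 9, 7].
  Check: interpolating c through the α_i gives m(x) = 1 + 4·x (degree < 2) with m(α_i) = c_i for every i, so c is indeed a codeword.


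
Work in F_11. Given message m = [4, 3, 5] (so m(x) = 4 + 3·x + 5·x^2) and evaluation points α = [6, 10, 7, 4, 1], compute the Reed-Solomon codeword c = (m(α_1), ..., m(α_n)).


c = [4, 6, 6, 8, 1]

Message polynomial: m(x) = 4 + 3·x + 5·x^2 (mod 11).
For each evaluation point α_i, compute m(α_i) mod 11:
  α_1 = 6: Horner steps 5 → 0 → 4, so m(6) = 4.
  α_2 = 10: Horner steps 5 → 9 → 6, so m(10) = 6.
  α_3 = 7: Horner steps 5 → 5 → 6, so m(7) = 6.
  α_4 = 4: Horner steps 5 → 1 → 8, so m(4) = 8.
  α_5 = 1: Horner steps 5 → 8 → 1, so m(1) = 1.
Codeword c = [4, 6, 6, 8, 1] ∈ F_11^5.


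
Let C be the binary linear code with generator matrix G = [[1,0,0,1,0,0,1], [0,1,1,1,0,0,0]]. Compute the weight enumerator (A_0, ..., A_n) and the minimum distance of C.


Weight distribution: A_0 = 1, A_3 = 2, A_4 = 1. Minimum distance d = 3.

Enumerate all 2^2 = 4 messages m ∈ F_2^2.
For each, compute codeword c = mG in F_2^7, then tally its weight.
  m = 00 → c = 0000000, weight = 0.
  m = 10 → c = 1001001, weight = 3.
  m = 01 → c = 0111000, weight = 3.
  m = 11 → c = 1110001, weight = 4.
Tally weights:
  weight 0: 1 codewords.
  weight 3: 2 codewords.
  weight 4: 1 codewords.
Minimum distance d = smallest w > 0 with A_w > 0 = 3.
Sanity: Σ A_w = 4 = 2^2 = 4 ✓.


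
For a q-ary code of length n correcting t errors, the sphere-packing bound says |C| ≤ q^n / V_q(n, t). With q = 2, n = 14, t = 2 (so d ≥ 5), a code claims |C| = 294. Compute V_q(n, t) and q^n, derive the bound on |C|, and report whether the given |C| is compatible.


V_q(n, t) = 106, q^n = 16384, Hamming bound = 154, |C| = 294 > bound (violated).

Step 1: Compute V_q(n, t) = Σ_{j=0}^2 C(n, j) (q−1)^j.
  j = 0: C(14,0)·(1)^0 = 1·1 = 1.
  j = 1: C(14,1)·(1)^1 = 14·1 = 14.
  j = 2: C(14,2)·(1)^2 = 91·1 = 91.
  V_q(n, t) = 1 + 14 + 91 = 106.
Step 2: q^n = 2^14 = 16384.
Step 3: Hamming bound ⌊q^n / V_q(n,t)⌋ = ⌊16384/106⌋ = 154.
Step 4: Compare |C| = 294 to 154: violated.
The claimed |C| lies above the Hamming bound, so no 2-ary code of length 14 with d ≥ 5 can have 294 codewords.


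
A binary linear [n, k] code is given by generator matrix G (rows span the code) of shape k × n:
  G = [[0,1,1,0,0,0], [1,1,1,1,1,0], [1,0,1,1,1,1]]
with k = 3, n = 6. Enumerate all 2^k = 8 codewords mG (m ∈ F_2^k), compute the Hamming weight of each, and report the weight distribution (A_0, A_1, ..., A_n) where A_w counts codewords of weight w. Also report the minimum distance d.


Weight distribution: A_0 = 1, A_2 = 3, A_3 = 1, A_5 = 3. Minimum distance d = 2.

Enumerate all 2^3 = 8 messages m ∈ F_2^3.
For each, compute codeword c = mG in F_2^6, then tally its weight.
  m = 000 → c = 000000, weight = 0.
  m = 100 → c = 011000, weight = 2.
  m = 010 → c = 111110, weight = 5.
  m = 110 → c = 100110, weight = 3.
  m = 001 → c = 101111, weight = 5.
  m = 101 → c = 110111, weight = 5.
  m = 011 → c = 010001, weight = 2.
  m = 111 → c = 001001, weight = 2.
Tally weights:
  weight 0: 1 codewords.
  weight 2: 3 codewords.
  weight 3: 1 codewords.
  weight 5: 3 codewords.
Minimum distance d = smallest w > 0 with A_w > 0 = 2.
Sanity: Σ A_w = 8 = 2^3 = 8 ✓.


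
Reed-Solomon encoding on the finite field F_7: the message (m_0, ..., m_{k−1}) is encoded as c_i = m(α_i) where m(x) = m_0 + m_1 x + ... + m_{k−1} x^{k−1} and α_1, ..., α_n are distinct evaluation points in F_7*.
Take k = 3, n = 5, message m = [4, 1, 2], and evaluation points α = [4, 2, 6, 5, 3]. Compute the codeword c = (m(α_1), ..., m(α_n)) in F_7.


c = [5, 0, 5, 3, 4]

Message polynomial: m(x) = 4 + 1·x + 2·x^2 (mod 7).
For each evaluation point α_i, compute m(α_i) mod 7:
  α_1 = 4: Horner steps 2 → 2 → 5, so m(4) = 5.
  α_2 = 2: Horner steps 2 → 5 → 0, so m(2) = 0.
  α_3 = 6: Horner steps 2 → 6 → 5, so m(6) = 5.
  α_4 = 5: Horner steps 2 → 4 → 3, so m(5) = 3.
  α_5 = 3: Horner steps 2 → 0 → 4, so m(3) = 4.
Codeword c = [5, 0, 5, 3, 4] ∈ F_7^5.


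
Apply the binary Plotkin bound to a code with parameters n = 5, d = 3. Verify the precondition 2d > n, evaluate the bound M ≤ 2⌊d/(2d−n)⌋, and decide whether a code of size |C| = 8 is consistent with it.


Plotkin bound M ≤ 6; given |C| = 8 > bound (violated).

Check applicability: 2d = 6, n = 5.
2d − n = 1 > 0, so Plotkin applies.
Compute d/(2d−n) = 3/1 ≈ 3.0000.
⌊d/(2d−n)⌋ = 3.
Plotkin bound: M ≤ 2·3 = 6.
Given |C| = 8, check: VIOLATED.
This |C| is above the Plotkin bound, so no binary code with n = 5, d = 3 and 8 codewords exists.


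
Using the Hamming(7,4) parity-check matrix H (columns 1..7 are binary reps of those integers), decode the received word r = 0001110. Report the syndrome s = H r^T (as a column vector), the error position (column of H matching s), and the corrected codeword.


s = (1, 1, 1)^T, error position = 7, corrected codeword c = 0001111

Compute s = H r^T mod 2 one row at a time:
  s_1 = 1 + 1 + 1 + 0 = 3 ≡ 1 (mod 2).
  s_2 = 0 + 0 + 1 + 0 = 1 ≡ 1 (mod 2).
  s_3 = 0 + 0 + 1 + 0 = 1 ≡ 1 (mod 2).
s = (1, 1, 1)^T — this equals column 7 of H (binary 111), so error is at position 7.
Correct: flip bit 7 of r = 0001110 to get c = 0001111.


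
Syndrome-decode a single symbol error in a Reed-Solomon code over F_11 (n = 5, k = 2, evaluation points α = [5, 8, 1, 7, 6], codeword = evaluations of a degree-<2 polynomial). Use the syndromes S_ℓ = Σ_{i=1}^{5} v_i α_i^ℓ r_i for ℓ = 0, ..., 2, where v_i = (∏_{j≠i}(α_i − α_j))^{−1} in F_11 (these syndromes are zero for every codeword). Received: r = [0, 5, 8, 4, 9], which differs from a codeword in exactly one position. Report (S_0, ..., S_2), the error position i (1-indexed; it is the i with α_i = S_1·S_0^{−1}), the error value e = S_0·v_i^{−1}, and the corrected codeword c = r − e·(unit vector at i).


S = (3, 10, 4), error at position 4, error magnitude e = 8, c = [0, 5, 8, 7, 9].

Step 1: column multipliers v_i = (∏_{j≠i}(α_i − α_j))^{−1} mod 11.
  i = 1 (α = 5): (5−8)(5−1)(5−7)(5−6) = (−3)·4·(−2)·(−1) = −24 ≡ 9, so v_1 = 9^{−1} = 5 (mod 11).
  i = 2 (α = 8): (8−5)(8−1)(8−7)(8−6) = 3·7·1·2 = 42 ≡ 9, so v_2 = 9^{−1} = 5 (mod 11).
  i = 3 (α = 1): (1−5)(1−8)(1−7)(1−6) = (−4)·(−7)·(−6)·(−5) = 840 ≡ 4, so v_3 = 4^{−1} = 3 (mod 11).
  i = 4 (α = 7): (7−5)(7−8)(7−1)(7−6) = 2·(−1)·6·1 = −12 ≡ 10, so v_4 = 10^{−1} = 10 (mod 11).
  i = 5 (α = 6): (6−5)(6−8)(6−1)(6−7) = 1·(−2)·5·(−1) = 10 ≡ 10, so v_5 = 10^{−1} = 10 (mod 11).
  v = [5, 5, 3, 10, 10].
Step 2: syndromes of r = [0, 5, 8, 4, 9] (all sums mod 11).
  S_0 = Σ v_i r_i = 5·0 + 5·5 + 3·8 + 10·4 + 10·9 = 179 ≡ 3.
  S_1 = Σ v_i α_i r_i = 5·5·0 + 5·8·5 + 3·1·8 + 10·7·4 + 10·6·9 = 1044 ≡ 10.
  α_i^2 mod 11 = [3, 9, 1, 5, 3].
  S_2 = Σ v_i α_i^2 r_i = 5·3·0 + 5·9·5 + 3·1·8 + 10·5·4 + 10·3·9 = 719 ≡ 4.
  S = (3, 10, 4) ≠ 0, so r is not a codeword (an error is present).
Step 3: locate the error. For a single error e at position i, S_ℓ = v_i·e·α_i^ℓ, so α_err = S_1/S_0.
  S_0^{−1} = 3^{−1} = 4 (mod 11), so α_err = 10·4 = 40 ≡ 7 = α_4. Error position i = 4.
  Consistency check: S_2/S_1 = 4·10 = 40 ≡ 7 = α_err ✓ (single-error assumption holds).
Step 4: error magnitude e = S_0/v_4 = S_0·∏_{j≠4}(α_4 − α_j) = 3·10 = 30 ≡ 8 (mod 11).
Step 5: correct position 4: c_4 = r_4 − e = 4 − 8 ≡ 7 (mod 11). Hence c = [0, 5, 8, 7, 9].
  Check: interpolating c through the α_i gives m(x) = 10 + 9·x (degree < 2) with m(α_i) = c_i for every i, so c is indeed a codeword.


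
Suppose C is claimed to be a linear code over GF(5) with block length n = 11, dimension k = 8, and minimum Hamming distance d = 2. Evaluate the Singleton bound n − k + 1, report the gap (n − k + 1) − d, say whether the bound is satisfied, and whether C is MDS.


Singleton RHS = n − k + 1 = 4, slack = 2, bound satisfied, not MDS.

Singleton bound: d ≤ n − k + 1.
Here n = 11, k = 8, so n − k + 1 = 4.
Given d = 2, check d ≤ 4: YES.
Slack = (n − k + 1) − d = 2.
The code is NOT MDS (slack = 2 > 0).
Description: the claimed parameters are [11, 8, 2]_5; such a code would be non-MDS.


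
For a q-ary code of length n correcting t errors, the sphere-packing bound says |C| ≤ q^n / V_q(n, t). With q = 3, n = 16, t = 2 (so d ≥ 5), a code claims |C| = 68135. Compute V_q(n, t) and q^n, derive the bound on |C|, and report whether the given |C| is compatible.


V_q(n, t) = 513, q^n = 43046721, Hamming bound = 83911, |C| = 68135 ≤ bound (satisfied).

Step 1: Compute V_q(n, t) = Σ_{j=0}^2 C(n, j) (q−1)^j.
  j = 0: C(16,0)·(2)^0 = 1·1 = 1.
  j = 1: C(16,1)·(2)^1 = 16·2 = 32.
  j = 2: C(16,2)·(2)^2 = 120·4 = 480.
  V_q(n, t) = 1 + 32 + 480 = 513.
Step 2: q^n = 3^16 = 43046721.
Step 3: Hamming bound ⌊q^n / V_q(n,t)⌋ = ⌊43046721/513⌋ = 83911.
Step 4: Compare |C| = 68135 to 83911: satisfied.
The claimed |C| lies below the Hamming bound.
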